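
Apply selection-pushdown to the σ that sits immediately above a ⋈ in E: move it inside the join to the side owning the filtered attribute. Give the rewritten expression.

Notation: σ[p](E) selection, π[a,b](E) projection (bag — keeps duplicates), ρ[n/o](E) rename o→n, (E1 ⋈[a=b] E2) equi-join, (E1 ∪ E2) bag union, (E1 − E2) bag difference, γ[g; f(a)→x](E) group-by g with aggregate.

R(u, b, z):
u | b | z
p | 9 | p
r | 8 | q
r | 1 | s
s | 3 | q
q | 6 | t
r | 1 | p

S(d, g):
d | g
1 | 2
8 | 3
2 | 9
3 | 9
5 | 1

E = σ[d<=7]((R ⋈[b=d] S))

σ filters on d, owned by the right side.
E' = (R ⋈[b=d] σ[d<=7](S))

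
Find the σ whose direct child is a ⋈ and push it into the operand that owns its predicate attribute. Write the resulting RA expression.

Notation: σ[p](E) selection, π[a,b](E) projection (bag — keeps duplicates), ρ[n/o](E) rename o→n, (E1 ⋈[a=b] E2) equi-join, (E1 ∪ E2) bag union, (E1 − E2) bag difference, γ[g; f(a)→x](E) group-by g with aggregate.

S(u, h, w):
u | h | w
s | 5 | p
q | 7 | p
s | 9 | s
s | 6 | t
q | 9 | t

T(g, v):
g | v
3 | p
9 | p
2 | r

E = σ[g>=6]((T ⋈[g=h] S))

σ filters on g, owned by the left side.
E' = (σ[g>=6](T) ⋈[g=h] S)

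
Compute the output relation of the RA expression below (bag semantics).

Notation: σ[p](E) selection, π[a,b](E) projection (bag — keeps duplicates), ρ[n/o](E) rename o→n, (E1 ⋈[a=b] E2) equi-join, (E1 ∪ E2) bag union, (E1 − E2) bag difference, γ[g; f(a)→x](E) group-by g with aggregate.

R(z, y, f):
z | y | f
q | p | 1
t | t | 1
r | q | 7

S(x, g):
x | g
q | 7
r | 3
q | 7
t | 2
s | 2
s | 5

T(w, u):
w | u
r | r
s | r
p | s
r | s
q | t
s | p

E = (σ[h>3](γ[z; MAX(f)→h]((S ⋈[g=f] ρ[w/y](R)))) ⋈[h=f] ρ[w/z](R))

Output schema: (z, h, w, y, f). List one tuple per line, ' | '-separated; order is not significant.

Per-node cardinality:
  S → 6
  R → 3
  ρ[w/y](R) → 3
  (S ⋈[g=f] ρ[w/y](R)) → 2
  γ[z; MAX(f)→h]((S ⋈[g=f] ρ[w/y](R))) → 1
  σ[h>3](γ[z; MAX(f)→h]((S ⋈[g=f] ρ[w/y](R)))) → 1
  R → 3
  ρ[w/z](R) → 3
  (σ[h>3](γ[z; MAX(f)→h]((S ⋈[g=f] ρ[w/y](R)))) ⋈[h=f] ρ[w/z](R)) → 1

== RESULT ==
z | h | w | y | f
r | 7 | r | q | 7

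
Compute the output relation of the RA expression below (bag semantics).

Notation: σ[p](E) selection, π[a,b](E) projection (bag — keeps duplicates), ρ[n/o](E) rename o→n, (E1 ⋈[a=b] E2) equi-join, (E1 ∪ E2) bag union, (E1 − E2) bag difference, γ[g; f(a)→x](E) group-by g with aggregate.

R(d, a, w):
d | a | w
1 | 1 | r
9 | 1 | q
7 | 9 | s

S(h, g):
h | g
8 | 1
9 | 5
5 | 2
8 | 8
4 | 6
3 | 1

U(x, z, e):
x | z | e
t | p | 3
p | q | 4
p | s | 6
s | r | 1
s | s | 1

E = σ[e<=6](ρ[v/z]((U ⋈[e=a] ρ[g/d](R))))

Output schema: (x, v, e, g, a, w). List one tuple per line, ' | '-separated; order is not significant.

Stepwise |·|:
  U → 5
  R → 3
  ρ[g/d](R) → 3
  (U ⋈[e=a] ρ[g/d](R)) → 4
  ρ[v/z]((U ⋈[e=a] ρ[g/d](R))) → 4
  σ[e<=6](ρ[v/z]((U ⋈[e=a] ρ[g/d](R)))) → 4

== RESULT ==
x | v | e | g | a | w
s | r | 1 | 1 | 1 | r
s | r | 1 | 9 | 1 | q
s | s | 1 | 1 | 1 | r
s | s | 1 | 9 | 1 | q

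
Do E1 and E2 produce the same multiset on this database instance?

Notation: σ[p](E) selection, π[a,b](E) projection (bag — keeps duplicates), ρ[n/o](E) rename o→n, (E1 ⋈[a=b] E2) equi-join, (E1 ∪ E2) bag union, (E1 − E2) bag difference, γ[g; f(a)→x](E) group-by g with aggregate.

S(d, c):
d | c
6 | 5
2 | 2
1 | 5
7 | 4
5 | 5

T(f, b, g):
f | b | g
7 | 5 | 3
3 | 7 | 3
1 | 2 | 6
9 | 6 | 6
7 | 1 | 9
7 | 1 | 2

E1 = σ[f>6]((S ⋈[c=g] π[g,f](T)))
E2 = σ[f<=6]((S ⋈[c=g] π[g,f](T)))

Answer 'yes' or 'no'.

E1 per-node cardinality:
  S → 5
  T → 6
  π[g,f](T) → 6
  (S ⋈[c=g] π[g,f](T)) → 1
  σ[f>6]((S ⋈[c=g] π[g,f](T))) → 1
E2 per-node cardinality:
  S → 5
  T → 6
  π[g,f](T) → 6
  (S ⋈[c=g] π[g,f](T)) → 1
  σ[f<=6]((S ⋈[c=g] π[g,f](T))) → 0

E1 result:
d | c | g | f
2 | 2 | 2 | 7
E2 result:
d | c | g | f
(0 rows)
Witness: (2, 2, 2, 7) appears 1× in E1 but 0× in E2.

no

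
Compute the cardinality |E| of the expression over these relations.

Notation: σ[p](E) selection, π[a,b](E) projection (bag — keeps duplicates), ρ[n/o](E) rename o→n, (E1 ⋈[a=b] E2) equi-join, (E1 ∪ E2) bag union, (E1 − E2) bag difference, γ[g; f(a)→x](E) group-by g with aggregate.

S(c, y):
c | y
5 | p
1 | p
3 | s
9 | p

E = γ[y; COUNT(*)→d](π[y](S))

Per-node cardinality:
  S → 4
  π[y](S) → 4
  γ[y; COUNT(*)→d](π[y](S)) → 2

|E| = 2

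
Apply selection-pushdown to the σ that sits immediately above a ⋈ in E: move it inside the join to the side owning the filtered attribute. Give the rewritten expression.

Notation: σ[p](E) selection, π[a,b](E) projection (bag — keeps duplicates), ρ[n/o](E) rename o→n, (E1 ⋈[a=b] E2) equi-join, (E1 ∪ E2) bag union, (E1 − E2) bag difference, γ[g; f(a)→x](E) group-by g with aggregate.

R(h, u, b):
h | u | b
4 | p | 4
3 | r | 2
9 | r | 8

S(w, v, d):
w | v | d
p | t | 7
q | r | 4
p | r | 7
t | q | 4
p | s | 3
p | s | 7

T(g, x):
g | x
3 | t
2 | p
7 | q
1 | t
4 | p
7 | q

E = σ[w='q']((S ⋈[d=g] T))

σ filters on w, owned by the left side.
E' = (σ[w='q'](S) ⋈[d=g] T)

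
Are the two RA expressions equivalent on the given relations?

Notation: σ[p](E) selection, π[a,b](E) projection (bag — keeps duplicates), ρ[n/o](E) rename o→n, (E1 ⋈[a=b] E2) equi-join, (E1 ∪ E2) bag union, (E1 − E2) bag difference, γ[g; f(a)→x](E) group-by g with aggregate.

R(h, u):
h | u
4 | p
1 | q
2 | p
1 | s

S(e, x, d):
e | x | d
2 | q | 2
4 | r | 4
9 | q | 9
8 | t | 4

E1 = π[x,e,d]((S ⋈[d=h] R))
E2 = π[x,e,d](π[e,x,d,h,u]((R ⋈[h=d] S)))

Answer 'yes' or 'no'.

E1 subexpression sizes:
  S → 4
  R → 4
  (S ⋈[d=h] R) → 3
  π[x,e,d]((S ⋈[d=h] R)) → 3
E2 subexpression sizes:
  R → 4
  S → 4
  (R ⋈[h=d] S) → 3
  π[e,x,d,h,u]((R ⋈[h=d] S)) → 3
  π[x,e,d](π[e,x,d,h,u]((R ⋈[h=d] S))) → 3

E1 and E2 produce the same multiset:
x | e | d
q | 2 | 2
r | 4 | 4
t | 8 | 4

yes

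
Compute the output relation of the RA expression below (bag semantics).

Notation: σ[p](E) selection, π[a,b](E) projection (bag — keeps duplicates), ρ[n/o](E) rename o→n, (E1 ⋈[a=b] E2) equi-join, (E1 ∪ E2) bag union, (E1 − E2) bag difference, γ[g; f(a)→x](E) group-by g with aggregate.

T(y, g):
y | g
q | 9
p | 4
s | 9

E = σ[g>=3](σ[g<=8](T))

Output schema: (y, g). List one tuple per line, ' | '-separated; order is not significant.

Subexpression sizes:
  T → 3
  σ[g<=8](T) → 1
  σ[g>=3](σ[g<=8](T)) → 1

== RESULT ==
y | g
p | 4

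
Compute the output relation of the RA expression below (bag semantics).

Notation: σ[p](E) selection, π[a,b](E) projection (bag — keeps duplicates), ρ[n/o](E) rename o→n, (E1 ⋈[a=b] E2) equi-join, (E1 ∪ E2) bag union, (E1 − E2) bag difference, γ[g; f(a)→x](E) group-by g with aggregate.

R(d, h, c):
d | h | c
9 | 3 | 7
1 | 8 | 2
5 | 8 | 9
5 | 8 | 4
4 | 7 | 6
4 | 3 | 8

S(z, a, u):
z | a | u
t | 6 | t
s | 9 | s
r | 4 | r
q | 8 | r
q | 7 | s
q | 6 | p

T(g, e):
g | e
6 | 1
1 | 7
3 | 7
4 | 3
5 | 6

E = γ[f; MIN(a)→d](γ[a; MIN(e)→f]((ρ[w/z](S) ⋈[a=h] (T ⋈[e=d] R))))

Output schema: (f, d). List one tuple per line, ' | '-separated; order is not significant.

Stepwise |·|:
  S → 6
  ρ[w/z](S) → 6
  T → 5
  R → 6
  (T ⋈[e=d] R) → 1
  (ρ[w/z](S) ⋈[a=h] (T ⋈[e=d] R)) → 1
  γ[a; MIN(e)→f]((ρ[w/z](S) ⋈[a=h] (T ⋈[e=d] R))) → 1
  γ[f; MIN(a)→d](γ[a; MIN(e)→f]((ρ[w/z](S) ⋈[a=h] (T ⋈[e=d] R)))) → 1

== RESULT ==
f | d
1 | 8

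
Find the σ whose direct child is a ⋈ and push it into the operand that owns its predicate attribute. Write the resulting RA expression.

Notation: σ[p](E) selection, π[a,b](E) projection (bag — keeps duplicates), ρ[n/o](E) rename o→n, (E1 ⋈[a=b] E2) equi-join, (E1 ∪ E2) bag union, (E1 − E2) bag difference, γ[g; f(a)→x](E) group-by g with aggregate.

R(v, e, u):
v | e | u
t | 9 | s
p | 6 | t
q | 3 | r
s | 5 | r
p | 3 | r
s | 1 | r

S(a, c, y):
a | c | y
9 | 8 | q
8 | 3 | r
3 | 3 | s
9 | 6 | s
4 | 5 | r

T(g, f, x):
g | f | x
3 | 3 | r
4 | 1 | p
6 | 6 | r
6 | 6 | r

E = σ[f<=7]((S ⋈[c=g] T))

σ filters on f, owned by the right side.
E' = (S ⋈[c=g] σ[f<=7](T))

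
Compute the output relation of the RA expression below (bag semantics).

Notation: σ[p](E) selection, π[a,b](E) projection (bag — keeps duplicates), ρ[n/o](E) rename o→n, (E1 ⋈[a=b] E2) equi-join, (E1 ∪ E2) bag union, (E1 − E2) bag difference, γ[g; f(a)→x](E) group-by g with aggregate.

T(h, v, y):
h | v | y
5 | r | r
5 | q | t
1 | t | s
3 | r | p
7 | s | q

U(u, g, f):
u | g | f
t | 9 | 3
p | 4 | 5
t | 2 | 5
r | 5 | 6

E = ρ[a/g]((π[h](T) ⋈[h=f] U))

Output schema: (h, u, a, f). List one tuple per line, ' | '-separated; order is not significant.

Subexpression sizes:
  T → 5
  π[h](T) → 5
  U → 4
  (π[h](T) ⋈[h=f] U) → 5
  ρ[a/g]((π[h](T) ⋈[h=f] U)) → 5

== RESULT ==
h | u | a | f
3 | t | 9 | 3
5 | p | 4 | 5
5 | p | 4 | 5
5 | t | 2 | 5
5 | t | 2 | 5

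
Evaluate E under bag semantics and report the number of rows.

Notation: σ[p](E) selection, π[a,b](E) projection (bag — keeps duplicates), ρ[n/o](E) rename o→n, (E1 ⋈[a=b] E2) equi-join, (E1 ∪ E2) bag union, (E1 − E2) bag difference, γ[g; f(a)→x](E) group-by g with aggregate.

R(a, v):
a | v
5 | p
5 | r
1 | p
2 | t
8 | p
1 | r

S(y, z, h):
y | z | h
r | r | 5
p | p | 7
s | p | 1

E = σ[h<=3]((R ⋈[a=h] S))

Row counts bottom-up:
  R → 6
  S → 3
  (R ⋈[a=h] S) → 4
  σ[h<=3]((R ⋈[a=h] S)) → 2

|E| = 2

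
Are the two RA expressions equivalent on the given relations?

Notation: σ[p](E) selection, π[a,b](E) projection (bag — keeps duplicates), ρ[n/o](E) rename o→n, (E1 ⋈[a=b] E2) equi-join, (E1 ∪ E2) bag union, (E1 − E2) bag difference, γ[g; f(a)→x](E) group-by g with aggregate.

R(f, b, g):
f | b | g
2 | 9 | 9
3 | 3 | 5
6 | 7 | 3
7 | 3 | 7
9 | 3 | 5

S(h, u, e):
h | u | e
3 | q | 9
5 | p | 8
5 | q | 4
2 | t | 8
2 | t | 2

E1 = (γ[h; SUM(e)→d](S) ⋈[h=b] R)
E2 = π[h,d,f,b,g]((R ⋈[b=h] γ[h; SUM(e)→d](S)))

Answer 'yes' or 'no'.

E1 stepwise |·|:
  S → 5
  γ[h; SUM(e)→d](S) → 3
  R → 5
  (γ[h; SUM(e)→d](S) ⋈[h=b] R) → 3
E2 stepwise |·|:
  R → 5
  S → 5
  γ[h; SUM(e)→d](S) → 3
  (R ⋈[b=h] γ[h; SUM(e)→d](S)) → 3
  π[h,d,f,b,g]((R ⋈[b=h] γ[h; SUM(e)→d](S))) → 3

E1 and E2 produce the same multiset:
h | d | f | b | g
3 | 9 | 3 | 3 | 5
3 | 9 | 7 | 3 | 7
3 | 9 | 9 | 3 | 5

yes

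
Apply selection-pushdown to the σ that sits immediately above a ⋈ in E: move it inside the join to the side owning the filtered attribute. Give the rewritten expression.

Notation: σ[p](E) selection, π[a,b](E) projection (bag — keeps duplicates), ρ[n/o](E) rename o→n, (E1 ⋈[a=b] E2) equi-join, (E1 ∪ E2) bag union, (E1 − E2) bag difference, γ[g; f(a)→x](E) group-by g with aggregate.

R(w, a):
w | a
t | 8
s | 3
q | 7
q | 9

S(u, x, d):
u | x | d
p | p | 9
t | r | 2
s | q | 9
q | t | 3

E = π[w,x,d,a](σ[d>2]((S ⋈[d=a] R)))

σ filters on d, owned by the left side.
E' = π[w,x,d,a]((σ[d>2](S) ⋈[d=a] R))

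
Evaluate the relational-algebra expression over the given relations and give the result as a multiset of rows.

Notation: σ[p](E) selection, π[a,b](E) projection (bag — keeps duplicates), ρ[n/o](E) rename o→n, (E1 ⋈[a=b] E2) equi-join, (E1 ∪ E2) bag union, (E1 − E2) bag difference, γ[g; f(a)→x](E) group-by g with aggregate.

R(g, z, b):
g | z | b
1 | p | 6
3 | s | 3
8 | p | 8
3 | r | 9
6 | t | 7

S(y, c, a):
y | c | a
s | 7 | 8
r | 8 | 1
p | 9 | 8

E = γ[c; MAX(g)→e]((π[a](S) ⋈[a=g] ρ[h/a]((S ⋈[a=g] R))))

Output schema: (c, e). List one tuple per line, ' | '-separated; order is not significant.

Subexpression sizes:
  S → 3
  π[a](S) → 3
  S → 3
  R → 5
  (S ⋈[a=g] R) → 3
  ρ[h/a]((S ⋈[a=g] R)) → 3
  (π[a](S) ⋈[a=g] ρ[h/a]((S ⋈[a=g] R))) → 5
  γ[c; MAX(g)→e]((π[a](S) ⋈[a=g] ρ[h/a]((S ⋈[a=g] R)))) → 3

== RESULT ==
c | e
7 | 8
8 | 1
9 | 8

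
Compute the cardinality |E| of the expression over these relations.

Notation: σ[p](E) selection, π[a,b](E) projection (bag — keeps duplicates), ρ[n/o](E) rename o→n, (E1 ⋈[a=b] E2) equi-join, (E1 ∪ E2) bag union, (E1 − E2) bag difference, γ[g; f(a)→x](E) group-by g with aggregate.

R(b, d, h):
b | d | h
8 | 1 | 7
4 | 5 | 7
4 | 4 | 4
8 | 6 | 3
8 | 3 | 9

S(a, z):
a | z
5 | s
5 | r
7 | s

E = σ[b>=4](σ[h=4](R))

Per-node cardinality:
  R → 5
  σ[h=4](R) → 1
  σ[b>=4](σ[h=4](R)) → 1

|E| = 1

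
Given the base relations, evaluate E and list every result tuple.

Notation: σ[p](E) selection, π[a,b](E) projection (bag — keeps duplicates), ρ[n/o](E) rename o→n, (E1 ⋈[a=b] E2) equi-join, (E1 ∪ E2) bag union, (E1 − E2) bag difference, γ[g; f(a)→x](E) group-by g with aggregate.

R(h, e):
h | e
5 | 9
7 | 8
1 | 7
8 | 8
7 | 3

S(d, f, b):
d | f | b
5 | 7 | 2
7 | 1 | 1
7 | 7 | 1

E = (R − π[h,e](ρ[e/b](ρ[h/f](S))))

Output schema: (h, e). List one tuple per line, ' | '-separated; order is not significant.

Per-node cardinality:
  R → 5
  S → 3
  ρ[h/f](S) → 3
  ρ[e/b](ρ[h/f](S)) → 3
  π[h,e](ρ[e/b](ρ[h/f](S))) → 3
  (R − π[h,e](ρ[e/b](ρ[h/f](S)))) → 5

== RESULT ==
h | e
1 | 7
5 | 9
7 | 3
7 | 8
8 | 8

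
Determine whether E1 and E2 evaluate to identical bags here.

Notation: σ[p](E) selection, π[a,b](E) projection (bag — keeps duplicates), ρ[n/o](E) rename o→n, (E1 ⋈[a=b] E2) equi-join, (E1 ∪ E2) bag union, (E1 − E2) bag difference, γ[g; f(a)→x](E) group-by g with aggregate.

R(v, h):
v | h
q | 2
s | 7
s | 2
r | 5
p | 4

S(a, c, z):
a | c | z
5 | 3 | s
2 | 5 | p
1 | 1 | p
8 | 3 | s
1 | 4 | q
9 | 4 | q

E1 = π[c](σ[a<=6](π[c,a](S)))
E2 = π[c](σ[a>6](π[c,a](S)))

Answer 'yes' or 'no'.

E1 per-node cardinality:
  S → 6
  π[c,a](S) → 6
  σ[a<=6](π[c,a](S)) → 4
  π[c](σ[a<=6](π[c,a](S))) → 4
E2 per-node cardinality:
  S → 6
  π[c,a](S) → 6
  σ[a>6](π[c,a](S)) → 2
  π[c](σ[a>6](π[c,a](S))) → 2

E1 result:
c
1
3
4
5
E2 result:
c
3
4
Witness: (1,) appears 1× in E1 but 0× in E2.

no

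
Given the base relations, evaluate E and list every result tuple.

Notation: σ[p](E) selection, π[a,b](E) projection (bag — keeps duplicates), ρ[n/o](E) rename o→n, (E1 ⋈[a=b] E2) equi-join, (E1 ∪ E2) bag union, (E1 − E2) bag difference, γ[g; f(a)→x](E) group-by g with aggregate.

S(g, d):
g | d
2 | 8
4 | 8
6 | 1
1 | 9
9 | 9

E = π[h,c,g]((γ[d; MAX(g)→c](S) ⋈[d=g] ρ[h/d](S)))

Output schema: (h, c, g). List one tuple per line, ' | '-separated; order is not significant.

Subexpression sizes:
  S → 5
  γ[d; MAX(g)→c](S) → 3
  S → 5
  ρ[h/d](S) → 5
  (γ[d; MAX(g)→c](S) ⋈[d=g] ρ[h/d](S)) → 2
  π[h,c,g]((γ[d; MAX(g)→c](S) ⋈[d=g] ρ[h/d](S))) → 2

== RESULT ==
h | c | g
9 | 6 | 1
9 | 9 | 9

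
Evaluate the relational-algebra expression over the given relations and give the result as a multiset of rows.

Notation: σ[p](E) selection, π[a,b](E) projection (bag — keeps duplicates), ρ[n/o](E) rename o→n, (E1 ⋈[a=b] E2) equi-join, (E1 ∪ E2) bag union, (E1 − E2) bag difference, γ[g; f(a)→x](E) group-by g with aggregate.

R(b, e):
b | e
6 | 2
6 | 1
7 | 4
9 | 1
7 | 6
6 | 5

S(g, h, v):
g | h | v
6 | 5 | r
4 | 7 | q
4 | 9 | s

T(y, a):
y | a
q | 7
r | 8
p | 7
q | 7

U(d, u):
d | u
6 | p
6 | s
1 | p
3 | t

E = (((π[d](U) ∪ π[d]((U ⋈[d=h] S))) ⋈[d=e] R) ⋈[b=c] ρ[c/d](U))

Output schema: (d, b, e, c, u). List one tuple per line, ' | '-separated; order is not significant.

Stepwise |·|:
  U → 4
  π[d](U) → 4
  U → 4
  S → 3
  (U ⋈[d=h] S) → 0
  π[d]((U ⋈[d=h] S)) → 0
  (π[d](U) ∪ π[d]((U ⋈[d=h] S))) → 4
  R → 6
  ((π[d](U) ∪ π[d]((U ⋈[d=h] S))) ⋈[d=e] R) → 4
  U → 4
  ρ[c/d](U) → 4
  (((π[d](U) ∪ π[d]((U ⋈[d=h] S))) ⋈[d=e] R) ⋈[b=c] ρ[c/d](U)) → 2

== RESULT ==
d | b | e | c | u
1 | 6 | 1 | 6 | p
1 | 6 | 1 | 6 | s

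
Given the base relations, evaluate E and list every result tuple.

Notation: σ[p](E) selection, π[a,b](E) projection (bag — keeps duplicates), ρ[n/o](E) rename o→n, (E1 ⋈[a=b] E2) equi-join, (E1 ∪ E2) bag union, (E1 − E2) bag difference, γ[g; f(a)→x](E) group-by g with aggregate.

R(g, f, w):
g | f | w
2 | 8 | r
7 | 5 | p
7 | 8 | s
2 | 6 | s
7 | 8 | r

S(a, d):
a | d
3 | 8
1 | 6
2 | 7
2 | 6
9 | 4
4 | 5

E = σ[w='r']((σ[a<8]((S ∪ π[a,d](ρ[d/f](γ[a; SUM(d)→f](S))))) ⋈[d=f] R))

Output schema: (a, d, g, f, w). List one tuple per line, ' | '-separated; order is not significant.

Stepwise |·|:
  S → 6
  S → 6
  γ[a; SUM(d)→f](S) → 5
  ρ[d/f](γ[a; SUM(d)→f](S)) → 5
  π[a,d](ρ[d/f](γ[a; SUM(d)→f](S))) → 5
  (S ∪ π[a,d](ρ[d/f](γ[a; SUM(d)→f](S)))) → 11
  σ[a<8]((S ∪ π[a,d](ρ[d/f](γ[a; SUM(d)→f](S))))) → 9
  R → 5
  (σ[a<8]((S ∪ π[a,d](ρ[d/f](γ[a; SUM(d)→f](S))))) ⋈[d=f] R) → 11
  σ[w='r']((σ[a<8]((S ∪ π[a,d](ρ[d/f](γ[a; SUM(d)→f](S))))) ⋈[d=f] R)) → 4

== RESULT ==
a | d | g | f | w
3 | 8 | 2 | 8 | r
3 | 8 | 2 | 8 | r
3 | 8 | 7 | 8 | r
3 | 8 | 7 | 8 | r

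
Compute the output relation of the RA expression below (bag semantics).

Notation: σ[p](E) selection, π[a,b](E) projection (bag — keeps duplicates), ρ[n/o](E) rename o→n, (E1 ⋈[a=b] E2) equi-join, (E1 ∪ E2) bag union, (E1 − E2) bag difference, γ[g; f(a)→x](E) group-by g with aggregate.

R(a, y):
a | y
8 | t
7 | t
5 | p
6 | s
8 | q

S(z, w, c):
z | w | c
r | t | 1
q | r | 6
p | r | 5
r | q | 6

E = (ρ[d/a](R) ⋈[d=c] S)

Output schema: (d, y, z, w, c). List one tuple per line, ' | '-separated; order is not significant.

Row counts bottom-up:
  R → 5
  ρ[d/a](R) → 5
  S → 4
  (ρ[d/a](R) ⋈[d=c] S) → 3

== RESULT ==
d | y | z | w | c
5 | p | p | r | 5
6 | s | q | r | 6
6 | s | r | q | 6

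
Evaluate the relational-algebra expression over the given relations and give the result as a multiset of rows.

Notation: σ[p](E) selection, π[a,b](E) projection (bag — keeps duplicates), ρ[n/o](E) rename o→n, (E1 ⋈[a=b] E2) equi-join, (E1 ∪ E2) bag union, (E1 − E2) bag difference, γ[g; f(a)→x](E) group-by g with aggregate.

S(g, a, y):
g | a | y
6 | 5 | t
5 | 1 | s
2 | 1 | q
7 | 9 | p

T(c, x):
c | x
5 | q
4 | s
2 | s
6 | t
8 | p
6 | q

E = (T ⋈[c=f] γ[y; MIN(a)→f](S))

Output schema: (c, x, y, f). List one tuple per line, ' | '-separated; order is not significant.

Stepwise |·|:
  T → 6
  S → 4
  γ[y; MIN(a)→f](S) → 4
  (T ⋈[c=f] γ[y; MIN(a)→f](S)) → 1

== RESULT ==
c | x | y | f
5 | q | t | 5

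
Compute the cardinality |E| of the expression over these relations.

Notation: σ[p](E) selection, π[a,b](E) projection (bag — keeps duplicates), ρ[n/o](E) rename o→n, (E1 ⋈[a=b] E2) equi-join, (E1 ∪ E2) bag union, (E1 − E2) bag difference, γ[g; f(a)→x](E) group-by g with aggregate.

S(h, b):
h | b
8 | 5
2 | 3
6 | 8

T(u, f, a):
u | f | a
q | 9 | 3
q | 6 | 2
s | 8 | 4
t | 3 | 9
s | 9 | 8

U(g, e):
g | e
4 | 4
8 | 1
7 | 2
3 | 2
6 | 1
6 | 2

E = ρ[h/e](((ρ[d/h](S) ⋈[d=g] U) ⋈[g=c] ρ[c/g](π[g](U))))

Per-node cardinality:
  S → 3
  ρ[d/h](S) → 3
  U → 6
  (ρ[d/h](S) ⋈[d=g] U) → 3
  U → 6
  π[g](U) → 6
  ρ[c/g](π[g](U)) → 6
  ((ρ[d/h](S) ⋈[d=g] U) ⋈[g=c] ρ[c/g](π[g](U))) → 5
  ρ[h/e](((ρ[d/h](S) ⋈[d=g] U) ⋈[g=c] ρ[c/g](π[g](U)))) → 5

|E| = 5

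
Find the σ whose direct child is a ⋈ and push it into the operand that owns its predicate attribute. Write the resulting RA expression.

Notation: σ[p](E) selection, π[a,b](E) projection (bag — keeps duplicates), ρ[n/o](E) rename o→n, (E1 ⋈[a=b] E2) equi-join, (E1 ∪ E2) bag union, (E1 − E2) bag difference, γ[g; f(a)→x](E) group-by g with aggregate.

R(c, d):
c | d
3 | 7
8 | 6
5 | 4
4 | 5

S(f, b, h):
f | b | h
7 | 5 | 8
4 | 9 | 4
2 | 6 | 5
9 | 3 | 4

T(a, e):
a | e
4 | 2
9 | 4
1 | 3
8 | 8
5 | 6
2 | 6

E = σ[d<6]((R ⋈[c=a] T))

σ filters on d, owned by the left side.
E' = (σ[d<6](R) ⋈[c=a] T)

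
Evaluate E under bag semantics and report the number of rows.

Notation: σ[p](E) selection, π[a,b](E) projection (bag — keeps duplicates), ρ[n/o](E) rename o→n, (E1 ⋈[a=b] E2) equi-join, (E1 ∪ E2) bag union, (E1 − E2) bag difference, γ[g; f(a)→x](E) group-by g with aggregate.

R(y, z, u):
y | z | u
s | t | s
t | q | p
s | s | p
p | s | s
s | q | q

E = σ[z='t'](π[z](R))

Row counts bottom-up:
  R → 5
  π[z](R) → 5
  σ[z='t'](π[z](R)) → 1

|E| = 1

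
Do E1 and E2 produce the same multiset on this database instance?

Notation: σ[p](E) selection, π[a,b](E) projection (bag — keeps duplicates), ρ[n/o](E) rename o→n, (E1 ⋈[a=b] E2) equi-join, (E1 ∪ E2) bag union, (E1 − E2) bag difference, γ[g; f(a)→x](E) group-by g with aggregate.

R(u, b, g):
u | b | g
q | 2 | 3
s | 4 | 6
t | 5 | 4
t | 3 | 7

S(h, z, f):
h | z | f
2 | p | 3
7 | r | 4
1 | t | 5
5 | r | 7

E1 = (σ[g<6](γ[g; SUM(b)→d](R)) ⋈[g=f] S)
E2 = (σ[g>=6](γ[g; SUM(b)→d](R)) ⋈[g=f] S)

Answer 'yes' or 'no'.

E1 subexpression sizes:
  R → 4
  γ[g; SUM(b)→d](R) → 4
  σ[g<6](γ[g; SUM(b)→d](R)) → 2
  S → 4
  (σ[g<6](γ[g; SUM(b)→d](R)) ⋈[g=f] S) → 2
E2 subexpression sizes:
  R → 4
  γ[g; SUM(b)→d](R) → 4
  σ[g>=6](γ[g; SUM(b)→d](R)) → 2
  S → 4
  (σ[g>=6](γ[g; SUM(b)→d](R)) ⋈[g=f] S) → 1

E1 result:
g | d | h | z | f
3 | 2 | 2 | p | 3
4 | 5 | 7 | r | 4
E2 result:
g | d | h | z | f
7 | 3 | 5 | r | 7
Witness: (7, 3, 5, 'r', 7) appears 0× in E1 but 1× in E2.

no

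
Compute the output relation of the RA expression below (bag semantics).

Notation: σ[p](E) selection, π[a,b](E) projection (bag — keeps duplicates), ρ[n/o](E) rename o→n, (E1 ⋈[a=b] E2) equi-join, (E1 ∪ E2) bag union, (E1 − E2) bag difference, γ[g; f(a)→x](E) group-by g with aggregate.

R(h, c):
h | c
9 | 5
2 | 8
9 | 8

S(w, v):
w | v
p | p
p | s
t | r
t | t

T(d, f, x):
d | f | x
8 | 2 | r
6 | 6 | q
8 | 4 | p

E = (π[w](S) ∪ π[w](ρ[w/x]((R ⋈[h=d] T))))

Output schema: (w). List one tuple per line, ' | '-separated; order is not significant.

Per-node cardinality:
  S → 4
  π[w](S) → 4
  R → 3
  T → 3
  (R ⋈[h=d] T) → 0
  ρ[w/x]((R ⋈[h=d] T)) → 0
  π[w](ρ[w/x]((R ⋈[h=d] T))) → 0
  (π[w](S) ∪ π[w](ρ[w/x]((R ⋈[h=d] T)))) → 4

== RESULT ==
w
p
p
t
t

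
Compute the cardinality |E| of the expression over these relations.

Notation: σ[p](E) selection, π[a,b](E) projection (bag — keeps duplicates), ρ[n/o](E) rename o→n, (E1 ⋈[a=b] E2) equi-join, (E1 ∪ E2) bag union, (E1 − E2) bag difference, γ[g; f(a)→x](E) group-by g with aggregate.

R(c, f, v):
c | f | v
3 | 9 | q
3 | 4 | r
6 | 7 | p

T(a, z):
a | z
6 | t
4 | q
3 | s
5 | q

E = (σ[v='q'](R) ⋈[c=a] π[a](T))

Stepwise |·|:
  R → 3
  σ[v='q'](R) → 1
  T → 4
  π[a](T) → 4
  (σ[v='q'](R) ⋈[c=a] π[a](T)) → 1

|E| = 1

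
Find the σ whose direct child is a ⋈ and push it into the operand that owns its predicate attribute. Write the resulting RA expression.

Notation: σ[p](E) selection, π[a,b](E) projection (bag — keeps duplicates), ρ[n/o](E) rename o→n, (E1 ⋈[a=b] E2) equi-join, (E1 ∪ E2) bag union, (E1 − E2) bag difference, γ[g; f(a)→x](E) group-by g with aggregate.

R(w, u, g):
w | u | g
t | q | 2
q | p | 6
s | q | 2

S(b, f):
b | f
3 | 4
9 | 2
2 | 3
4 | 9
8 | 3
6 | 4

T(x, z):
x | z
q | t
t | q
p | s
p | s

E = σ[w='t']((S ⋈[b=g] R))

σ filters on w, owned by the right side.
E' = (S ⋈[b=g] σ[w='t'](R))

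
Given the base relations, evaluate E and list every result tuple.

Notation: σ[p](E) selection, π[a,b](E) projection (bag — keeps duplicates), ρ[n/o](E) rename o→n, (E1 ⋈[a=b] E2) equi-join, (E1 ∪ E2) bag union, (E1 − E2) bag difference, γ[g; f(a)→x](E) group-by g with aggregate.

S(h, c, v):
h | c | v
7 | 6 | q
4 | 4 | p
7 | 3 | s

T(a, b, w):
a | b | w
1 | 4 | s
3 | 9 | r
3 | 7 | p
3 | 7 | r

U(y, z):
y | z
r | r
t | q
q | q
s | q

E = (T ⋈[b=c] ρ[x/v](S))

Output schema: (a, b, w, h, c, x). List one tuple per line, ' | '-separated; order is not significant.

Row counts bottom-up:
  T → 4
  S → 3
  ρ[x/v](S) → 3
  (T ⋈[b=c] ρ[x/v](S)) → 1

== RESULT ==
a | b | w | h | c | x
1 | 4 | s | 4 | 4 | p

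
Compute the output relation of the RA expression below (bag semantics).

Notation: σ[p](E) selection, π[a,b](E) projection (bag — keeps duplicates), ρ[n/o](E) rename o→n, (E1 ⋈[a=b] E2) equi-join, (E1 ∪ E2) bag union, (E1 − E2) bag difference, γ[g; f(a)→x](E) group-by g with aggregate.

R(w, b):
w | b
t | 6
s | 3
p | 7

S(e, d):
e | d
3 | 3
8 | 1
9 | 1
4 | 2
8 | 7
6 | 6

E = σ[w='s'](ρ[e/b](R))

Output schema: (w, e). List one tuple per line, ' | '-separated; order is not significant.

Stepwise |·|:
  R → 3
  ρ[e/b](R) → 3
  σ[w='s'](ρ[e/b](R)) → 1

== RESULT ==
w | e
s | 3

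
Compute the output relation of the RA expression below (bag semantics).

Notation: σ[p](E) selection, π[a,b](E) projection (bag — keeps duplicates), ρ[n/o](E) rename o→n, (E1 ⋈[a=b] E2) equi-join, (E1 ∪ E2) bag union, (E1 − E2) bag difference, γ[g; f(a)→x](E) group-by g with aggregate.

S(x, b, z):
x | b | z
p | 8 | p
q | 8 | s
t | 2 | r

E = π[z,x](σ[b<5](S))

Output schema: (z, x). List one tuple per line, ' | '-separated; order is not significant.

Per-node cardinality:
  S → 3
  σ[b<5](S) → 1
  π[z,x](σ[b<5](S)) → 1

== RESULT ==
z | x
r | t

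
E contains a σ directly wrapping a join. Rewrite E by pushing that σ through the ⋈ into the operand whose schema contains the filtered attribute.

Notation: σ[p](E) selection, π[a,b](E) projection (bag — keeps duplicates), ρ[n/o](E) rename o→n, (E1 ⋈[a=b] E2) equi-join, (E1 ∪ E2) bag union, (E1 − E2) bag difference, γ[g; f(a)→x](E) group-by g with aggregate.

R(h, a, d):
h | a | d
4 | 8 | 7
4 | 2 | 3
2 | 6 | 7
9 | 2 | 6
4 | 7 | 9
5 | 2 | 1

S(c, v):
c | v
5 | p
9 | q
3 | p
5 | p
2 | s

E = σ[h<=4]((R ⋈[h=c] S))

σ filters on h, owned by the left side.
E' = (σ[h<=4](R) ⋈[h=c] S)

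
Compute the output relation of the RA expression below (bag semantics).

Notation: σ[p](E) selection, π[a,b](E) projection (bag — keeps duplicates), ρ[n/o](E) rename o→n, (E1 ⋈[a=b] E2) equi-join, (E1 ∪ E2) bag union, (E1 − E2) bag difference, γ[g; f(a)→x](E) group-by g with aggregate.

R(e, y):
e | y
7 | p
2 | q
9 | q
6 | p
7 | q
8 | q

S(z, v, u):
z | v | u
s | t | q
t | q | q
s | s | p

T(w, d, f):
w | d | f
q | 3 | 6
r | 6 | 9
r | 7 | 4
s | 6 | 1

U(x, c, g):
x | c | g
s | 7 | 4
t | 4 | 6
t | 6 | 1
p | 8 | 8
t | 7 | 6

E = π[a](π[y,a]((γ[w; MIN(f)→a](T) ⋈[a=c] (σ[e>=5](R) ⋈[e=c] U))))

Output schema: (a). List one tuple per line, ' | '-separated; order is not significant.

Per-node cardinality:
  T → 4
  γ[w; MIN(f)→a](T) → 3
  R → 6
  σ[e>=5](R) → 5
  U → 5
  (σ[e>=5](R) ⋈[e=c] U) → 6
  (γ[w; MIN(f)→a](T) ⋈[a=c] (σ[e>=5](R) ⋈[e=c] U)) → 1
  π[y,a]((γ[w; MIN(f)→a](T) ⋈[a=c] (σ[e>=5](R) ⋈[e=c] U))) → 1
  π[a](π[y,a]((γ[w; MIN(f)→a](T) ⋈[a=c] (σ[e>=5](R) ⋈[e=c] U)))) → 1

== RESULT ==
a
6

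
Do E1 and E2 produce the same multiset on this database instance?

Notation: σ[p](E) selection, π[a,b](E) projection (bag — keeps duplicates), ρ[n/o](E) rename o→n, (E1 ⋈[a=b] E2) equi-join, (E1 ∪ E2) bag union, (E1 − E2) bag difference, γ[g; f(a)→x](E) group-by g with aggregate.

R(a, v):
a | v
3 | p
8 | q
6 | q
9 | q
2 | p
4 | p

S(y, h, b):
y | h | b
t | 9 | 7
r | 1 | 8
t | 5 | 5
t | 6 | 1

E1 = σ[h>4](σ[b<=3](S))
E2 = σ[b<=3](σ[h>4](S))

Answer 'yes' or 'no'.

E1 subexpression sizes:
  S → 4
  σ[b<=3](S) → 1
  σ[h>4](σ[b<=3](S)) → 1
E2 subexpression sizes:
  S → 4
  σ[h>4](S) → 3
  σ[b<=3](σ[h>4](S)) → 1

E1 and E2 produce the same multiset:
y | h | b
t | 6 | 1

yes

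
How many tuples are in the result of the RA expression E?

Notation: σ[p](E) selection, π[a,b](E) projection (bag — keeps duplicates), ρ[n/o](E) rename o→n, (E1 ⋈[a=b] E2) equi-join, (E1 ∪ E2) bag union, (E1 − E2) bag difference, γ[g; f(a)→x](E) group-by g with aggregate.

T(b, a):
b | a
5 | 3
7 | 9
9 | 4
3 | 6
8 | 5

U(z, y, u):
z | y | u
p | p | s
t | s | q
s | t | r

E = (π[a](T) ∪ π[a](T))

Stepwise |·|:
  T → 5
  π[a](T) → 5
  T → 5
  π[a](T) → 5
  (π[a](T) ∪ π[a](T)) → 10

|E| = 10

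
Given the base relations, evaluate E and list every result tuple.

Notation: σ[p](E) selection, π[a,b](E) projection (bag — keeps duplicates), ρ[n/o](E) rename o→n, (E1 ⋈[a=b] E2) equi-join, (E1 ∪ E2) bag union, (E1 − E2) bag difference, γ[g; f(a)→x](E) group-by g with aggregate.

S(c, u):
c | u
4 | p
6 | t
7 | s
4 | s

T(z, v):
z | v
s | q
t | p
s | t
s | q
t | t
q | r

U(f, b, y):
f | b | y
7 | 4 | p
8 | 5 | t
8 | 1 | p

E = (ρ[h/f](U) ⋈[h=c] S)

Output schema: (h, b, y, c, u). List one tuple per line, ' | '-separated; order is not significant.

Stepwise |·|:
  U → 3
  ρ[h/f](U) → 3
  S → 4
  (ρ[h/f](U) ⋈[h=c] S) → 1

== RESULT ==
h | b | y | c | u
7 | 4 | p | 7 | s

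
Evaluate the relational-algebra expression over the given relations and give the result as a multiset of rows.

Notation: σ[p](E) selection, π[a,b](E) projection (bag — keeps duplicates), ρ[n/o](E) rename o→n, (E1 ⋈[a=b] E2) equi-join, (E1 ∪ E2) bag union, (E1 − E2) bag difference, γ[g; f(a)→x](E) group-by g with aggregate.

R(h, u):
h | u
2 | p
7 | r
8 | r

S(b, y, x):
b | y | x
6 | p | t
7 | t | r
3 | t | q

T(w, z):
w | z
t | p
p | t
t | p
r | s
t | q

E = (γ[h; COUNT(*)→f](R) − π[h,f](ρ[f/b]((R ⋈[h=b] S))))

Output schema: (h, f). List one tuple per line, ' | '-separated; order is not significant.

Row counts bottom-up:
  R → 3
  γ[h; COUNT(*)→f](R) → 3
  R → 3
  S → 3
  (R ⋈[h=b] S) → 1
  ρ[f/b]((R ⋈[h=b] S)) → 1
  π[h,f](ρ[f/b]((R ⋈[h=b] S))) → 1
  (γ[h; COUNT(*)→f](R) − π[h,f](ρ[f/b]((R ⋈[h=b] S)))) → 3

== RESULT ==
h | f
2 | 1
7 | 1
8 | 1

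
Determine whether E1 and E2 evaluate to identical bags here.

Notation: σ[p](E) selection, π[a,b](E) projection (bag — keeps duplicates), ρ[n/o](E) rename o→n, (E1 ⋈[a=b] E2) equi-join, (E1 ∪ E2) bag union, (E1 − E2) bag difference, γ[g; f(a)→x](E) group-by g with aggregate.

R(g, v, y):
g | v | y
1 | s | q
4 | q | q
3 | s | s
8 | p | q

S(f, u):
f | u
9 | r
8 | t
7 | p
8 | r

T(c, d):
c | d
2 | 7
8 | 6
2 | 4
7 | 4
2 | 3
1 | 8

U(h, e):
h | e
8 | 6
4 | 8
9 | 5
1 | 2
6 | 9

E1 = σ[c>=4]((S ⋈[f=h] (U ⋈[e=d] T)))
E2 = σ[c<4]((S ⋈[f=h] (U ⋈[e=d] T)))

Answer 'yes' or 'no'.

E1 subexpression sizes:
  S → 4
  U → 5
  T → 6
  (U ⋈[e=d] T) → 2
  (S ⋈[f=h] (U ⋈[e=d] T)) → 2
  σ[c>=4]((S ⋈[f=h] (U ⋈[e=d] T))) → 2
E2 subexpression sizes:
  S → 4
  U → 5
  T → 6
  (U ⋈[e=d] T) → 2
  (S ⋈[f=h] (U ⋈[e=d] T)) → 2
  σ[c<4]((S ⋈[f=h] (U ⋈[e=d] T))) → 0

E1 result:
f | u | h | e | c | d
8 | r | 8 | 6 | 8 | 6
8 | t | 8 | 6 | 8 | 6
E2 result:
f | u | h | e | c | d
(0 rows)
Witness: (8, 't', 8, 6, 8, 6) appears 1× in E1 but 0× in E2.

no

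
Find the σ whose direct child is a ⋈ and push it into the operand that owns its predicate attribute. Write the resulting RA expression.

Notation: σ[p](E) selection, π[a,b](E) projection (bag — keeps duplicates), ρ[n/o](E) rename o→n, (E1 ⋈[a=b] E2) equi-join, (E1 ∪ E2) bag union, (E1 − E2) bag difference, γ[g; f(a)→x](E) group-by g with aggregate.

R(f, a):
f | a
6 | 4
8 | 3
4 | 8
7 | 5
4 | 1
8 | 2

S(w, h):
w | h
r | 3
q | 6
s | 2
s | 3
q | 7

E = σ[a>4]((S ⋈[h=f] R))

σ filters on a, owned by the right side.
E' = (S ⋈[h=f] σ[a>4](R))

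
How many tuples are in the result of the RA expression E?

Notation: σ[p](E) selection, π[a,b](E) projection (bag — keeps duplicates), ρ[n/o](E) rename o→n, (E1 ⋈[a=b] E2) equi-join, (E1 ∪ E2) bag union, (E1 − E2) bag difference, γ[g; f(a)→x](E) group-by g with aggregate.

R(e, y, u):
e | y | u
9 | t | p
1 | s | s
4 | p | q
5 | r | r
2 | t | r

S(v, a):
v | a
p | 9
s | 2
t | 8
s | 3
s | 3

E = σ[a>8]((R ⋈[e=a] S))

Per-node cardinality:
  R → 5
  S → 5
  (R ⋈[e=a] S) → 2
  σ[a>8]((R ⋈[e=a] S)) → 1

|E| = 1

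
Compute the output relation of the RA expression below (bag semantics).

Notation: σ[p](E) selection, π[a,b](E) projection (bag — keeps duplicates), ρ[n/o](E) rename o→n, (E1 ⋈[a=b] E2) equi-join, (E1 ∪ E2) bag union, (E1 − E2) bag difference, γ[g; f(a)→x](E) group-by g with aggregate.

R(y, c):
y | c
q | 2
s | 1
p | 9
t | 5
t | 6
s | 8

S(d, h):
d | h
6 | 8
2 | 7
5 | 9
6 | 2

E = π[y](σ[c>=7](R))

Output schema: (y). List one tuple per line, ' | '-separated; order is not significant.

Row counts bottom-up:
  R → 6
  σ[c>=7](R) → 2
  π[y](σ[c>=7](R)) → 2

== RESULT ==
y
p
s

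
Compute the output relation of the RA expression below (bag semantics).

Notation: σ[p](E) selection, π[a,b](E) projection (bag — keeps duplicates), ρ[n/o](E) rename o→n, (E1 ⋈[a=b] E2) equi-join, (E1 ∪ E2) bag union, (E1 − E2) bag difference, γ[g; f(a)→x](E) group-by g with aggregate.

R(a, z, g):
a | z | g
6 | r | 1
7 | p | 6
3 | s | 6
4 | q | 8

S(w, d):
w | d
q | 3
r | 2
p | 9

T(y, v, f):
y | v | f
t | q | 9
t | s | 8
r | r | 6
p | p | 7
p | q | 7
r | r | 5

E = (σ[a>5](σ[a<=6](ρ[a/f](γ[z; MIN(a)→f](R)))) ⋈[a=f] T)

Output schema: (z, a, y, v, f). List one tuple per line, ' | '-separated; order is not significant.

Stepwise |·|:
  R → 4
  γ[z; MIN(a)→f](R) → 4
  ρ[a/f](γ[z; MIN(a)→f](R)) → 4
  σ[a<=6](ρ[a/f](γ[z; MIN(a)→f](R))) → 3
  σ[a>5](σ[a<=6](ρ[a/f](γ[z; MIN(a)→f](R)))) → 1
  T → 6
  (σ[a>5](σ[a<=6](ρ[a/f](γ[z; MIN(a)→f](R)))) ⋈[a=f] T) → 1

== RESULT ==
z | a | y | v | f
r | 6 | r | r | 6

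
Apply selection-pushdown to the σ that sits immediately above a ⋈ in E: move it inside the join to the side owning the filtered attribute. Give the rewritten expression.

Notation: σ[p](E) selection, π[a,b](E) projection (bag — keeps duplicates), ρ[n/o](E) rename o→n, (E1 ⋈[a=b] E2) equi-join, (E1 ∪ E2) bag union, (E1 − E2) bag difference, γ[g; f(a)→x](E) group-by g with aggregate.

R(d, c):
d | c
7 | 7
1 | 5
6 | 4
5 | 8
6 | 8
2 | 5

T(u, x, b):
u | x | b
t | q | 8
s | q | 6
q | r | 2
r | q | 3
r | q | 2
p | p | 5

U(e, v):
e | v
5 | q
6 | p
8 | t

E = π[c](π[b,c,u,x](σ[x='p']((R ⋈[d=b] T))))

σ filters on x, owned by the right side.
E' = π[c](π[b,c,u,x]((R ⋈[d=b] σ[x='p'](T))))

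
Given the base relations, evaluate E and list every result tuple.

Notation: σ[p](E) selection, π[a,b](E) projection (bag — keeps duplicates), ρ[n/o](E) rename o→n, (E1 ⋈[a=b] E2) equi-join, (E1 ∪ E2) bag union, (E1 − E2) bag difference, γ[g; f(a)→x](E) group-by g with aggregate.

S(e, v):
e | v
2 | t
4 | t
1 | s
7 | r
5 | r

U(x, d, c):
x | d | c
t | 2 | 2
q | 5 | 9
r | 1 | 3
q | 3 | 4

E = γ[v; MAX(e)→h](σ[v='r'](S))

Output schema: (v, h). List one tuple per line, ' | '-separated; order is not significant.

Row counts bottom-up:
  S → 5
  σ[v='r'](S) → 2
  γ[v; MAX(e)→h](σ[v='r'](S)) → 1

== RESULT ==
v | h
r | 7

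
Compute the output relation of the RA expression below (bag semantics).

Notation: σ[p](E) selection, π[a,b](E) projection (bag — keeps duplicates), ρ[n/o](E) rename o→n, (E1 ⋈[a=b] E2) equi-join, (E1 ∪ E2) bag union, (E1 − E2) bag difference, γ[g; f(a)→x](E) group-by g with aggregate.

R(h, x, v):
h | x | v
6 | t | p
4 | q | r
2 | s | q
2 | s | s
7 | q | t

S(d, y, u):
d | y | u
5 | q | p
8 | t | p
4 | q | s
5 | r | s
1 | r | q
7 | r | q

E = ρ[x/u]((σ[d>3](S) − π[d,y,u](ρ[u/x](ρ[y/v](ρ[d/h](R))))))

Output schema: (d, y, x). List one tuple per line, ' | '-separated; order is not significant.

Stepwise |·|:
  S → 6
  σ[d>3](S) → 5
  R → 5
  ρ[d/h](R) → 5
  ρ[y/v](ρ[d/h](R)) → 5
  ρ[u/x](ρ[y/v](ρ[d/h](R))) → 5
  π[d,y,u](ρ[u/x](ρ[y/v](ρ[d/h](R)))) → 5
  (σ[d>3](S) − π[d,y,u](ρ[u/x](ρ[y/v](ρ[d/h](R))))) → 5
  ρ[x/u]((σ[d>3](S) − π[d,y,u](ρ[u/x](ρ[y/v](ρ[d/h](R)))))) → 5

== RESULT ==
d | y | x
4 | q | s
5 | q | p
5 | r | s
7 | r | q
8 | t | p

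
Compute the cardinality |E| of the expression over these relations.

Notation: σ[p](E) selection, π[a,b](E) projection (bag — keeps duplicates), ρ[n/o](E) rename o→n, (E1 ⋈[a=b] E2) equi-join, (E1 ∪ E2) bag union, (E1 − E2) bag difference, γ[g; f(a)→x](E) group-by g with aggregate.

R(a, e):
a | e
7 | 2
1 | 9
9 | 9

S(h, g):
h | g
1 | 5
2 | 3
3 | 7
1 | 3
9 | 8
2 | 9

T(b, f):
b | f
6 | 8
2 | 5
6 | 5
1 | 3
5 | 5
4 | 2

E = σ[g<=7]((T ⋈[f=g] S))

Row counts bottom-up:
  T → 6
  S → 6
  (T ⋈[f=g] S) → 6
  σ[g<=7]((T ⋈[f=g] S)) → 5

|E| = 5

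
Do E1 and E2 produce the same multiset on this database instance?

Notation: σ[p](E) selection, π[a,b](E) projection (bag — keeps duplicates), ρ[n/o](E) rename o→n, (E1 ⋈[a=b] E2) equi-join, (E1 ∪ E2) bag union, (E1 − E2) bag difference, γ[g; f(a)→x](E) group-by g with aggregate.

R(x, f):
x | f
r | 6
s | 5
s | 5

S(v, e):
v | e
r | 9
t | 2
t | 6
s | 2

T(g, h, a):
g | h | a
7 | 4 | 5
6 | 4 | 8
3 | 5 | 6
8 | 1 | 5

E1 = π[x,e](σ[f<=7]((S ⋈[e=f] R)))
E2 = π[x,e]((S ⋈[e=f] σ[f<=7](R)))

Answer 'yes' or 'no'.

E1 stepwise |·|:
  S → 4
  R → 3
  (S ⋈[e=f] R) → 1
  σ[f<=7]((S ⋈[e=f] R)) → 1
  π[x,e](σ[f<=7]((S ⋈[e=f] R))) → 1
E2 stepwise |·|:
  S → 4
  R → 3
  σ[f<=7](R) → 3
  (S ⋈[e=f] σ[f<=7](R)) → 1
  π[x,e]((S ⋈[e=f] σ[f<=7](R))) → 1

E1 and E2 produce the same multiset:
x | e
r | 6

yes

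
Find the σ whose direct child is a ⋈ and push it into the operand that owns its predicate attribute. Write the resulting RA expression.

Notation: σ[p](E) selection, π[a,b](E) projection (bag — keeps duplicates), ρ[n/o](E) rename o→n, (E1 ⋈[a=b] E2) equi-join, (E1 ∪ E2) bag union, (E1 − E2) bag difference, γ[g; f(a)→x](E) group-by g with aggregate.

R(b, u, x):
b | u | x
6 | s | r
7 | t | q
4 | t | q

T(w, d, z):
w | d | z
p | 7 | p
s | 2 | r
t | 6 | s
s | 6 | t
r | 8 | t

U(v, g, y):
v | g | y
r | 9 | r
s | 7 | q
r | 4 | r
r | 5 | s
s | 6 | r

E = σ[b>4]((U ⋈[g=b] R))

σ filters on b, owned by the right side.
E' = (U ⋈[g=b] σ[b>4](R))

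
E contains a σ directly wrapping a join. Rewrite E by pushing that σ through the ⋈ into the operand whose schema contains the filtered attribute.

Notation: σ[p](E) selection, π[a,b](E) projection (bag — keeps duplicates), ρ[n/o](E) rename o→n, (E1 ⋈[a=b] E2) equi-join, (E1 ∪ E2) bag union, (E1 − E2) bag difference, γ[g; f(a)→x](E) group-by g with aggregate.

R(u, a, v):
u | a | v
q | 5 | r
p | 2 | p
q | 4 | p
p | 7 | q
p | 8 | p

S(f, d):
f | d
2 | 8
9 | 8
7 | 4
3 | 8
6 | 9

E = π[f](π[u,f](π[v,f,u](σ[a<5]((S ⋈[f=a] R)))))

σ filters on a, owned by the right side.
E' = π[f](π[u,f](π[v,f,u]((S ⋈[f=a] σ[a<5](R)))))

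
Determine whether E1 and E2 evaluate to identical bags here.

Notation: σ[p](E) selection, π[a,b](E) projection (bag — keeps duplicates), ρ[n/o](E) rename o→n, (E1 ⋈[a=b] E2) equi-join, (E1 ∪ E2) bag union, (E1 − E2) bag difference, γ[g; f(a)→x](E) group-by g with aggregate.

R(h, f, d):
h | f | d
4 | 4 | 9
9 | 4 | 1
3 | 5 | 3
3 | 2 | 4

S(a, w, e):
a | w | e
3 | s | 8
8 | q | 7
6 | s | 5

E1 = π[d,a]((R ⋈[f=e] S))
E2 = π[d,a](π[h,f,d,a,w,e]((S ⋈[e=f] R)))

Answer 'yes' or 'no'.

E1 row counts bottom-up:
  R → 4
  S → 3
  (R ⋈[f=e] S) → 1
  π[d,a]((R ⋈[f=e] S)) → 1
E2 row counts bottom-up:
  S → 3
  R → 4
  (S ⋈[e=f] R) → 1
  π[h,f,d,a,w,e]((S ⋈[e=f] R)) → 1
  π[d,a](π[h,f,d,a,w,e]((S ⋈[e=f] R))) → 1

E1 and E2 produce the same multiset:
d | a
3 | 6

yes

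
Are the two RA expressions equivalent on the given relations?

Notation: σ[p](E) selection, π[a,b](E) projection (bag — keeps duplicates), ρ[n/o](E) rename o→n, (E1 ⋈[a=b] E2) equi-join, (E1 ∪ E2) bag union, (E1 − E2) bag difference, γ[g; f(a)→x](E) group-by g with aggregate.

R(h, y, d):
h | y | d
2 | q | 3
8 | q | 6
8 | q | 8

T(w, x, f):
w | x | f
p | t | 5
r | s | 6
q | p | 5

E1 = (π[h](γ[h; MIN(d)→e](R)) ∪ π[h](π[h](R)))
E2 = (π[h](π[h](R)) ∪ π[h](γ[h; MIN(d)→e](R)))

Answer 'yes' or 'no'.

E1 stepwise |·|:
  R → 3
  γ[h; MIN(d)→e](R) → 2
  π[h](γ[h; MIN(d)→e](R)) → 2
  R → 3
  π[h](R) → 3
  π[h](π[h](R)) → 3
  (π[h](γ[h; MIN(d)→e](R)) ∪ π[h](π[h](R))) → 5
E2 stepwise |·|:
  R → 3
  π[h](R) → 3
  π[h](π[h](R)) → 3
  R → 3
  γ[h; MIN(d)→e](R) → 2
  π[h](γ[h; MIN(d)→e](R)) → 2
  (π[h](π[h](R)) ∪ π[h](γ[h; MIN(d)→e](R))) → 5

E1 and E2 produce the same multiset:
h
2
2
8
8
8

yes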